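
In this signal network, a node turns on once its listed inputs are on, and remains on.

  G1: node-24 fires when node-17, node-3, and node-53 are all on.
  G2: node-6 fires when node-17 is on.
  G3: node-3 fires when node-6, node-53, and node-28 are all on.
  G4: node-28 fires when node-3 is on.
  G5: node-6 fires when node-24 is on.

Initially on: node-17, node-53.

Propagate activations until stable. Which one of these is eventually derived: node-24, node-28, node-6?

G2: node-17 on → node-6 on.
node-28 would need node-3 (G4), but node-3 never turns on. node-24 would need node-17, node-3, and node-53 (G1), but node-3 never turns on.

node-6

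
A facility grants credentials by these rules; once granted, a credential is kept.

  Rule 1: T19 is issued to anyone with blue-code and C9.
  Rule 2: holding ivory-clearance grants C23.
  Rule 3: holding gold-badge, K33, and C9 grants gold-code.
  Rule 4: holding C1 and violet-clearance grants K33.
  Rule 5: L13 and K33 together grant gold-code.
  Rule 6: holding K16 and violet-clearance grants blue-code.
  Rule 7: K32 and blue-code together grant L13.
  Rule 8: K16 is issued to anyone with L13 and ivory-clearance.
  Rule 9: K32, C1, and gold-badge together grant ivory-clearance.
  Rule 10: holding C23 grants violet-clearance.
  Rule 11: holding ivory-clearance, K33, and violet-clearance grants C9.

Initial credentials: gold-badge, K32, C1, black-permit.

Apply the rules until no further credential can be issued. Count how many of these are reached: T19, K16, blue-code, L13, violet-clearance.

1

Holding K32, C1, and gold-badge grants ivory-clearance (Rule 9).
Holding ivory-clearance grants C23 (Rule 2).
Holding C23 grants violet-clearance (Rule 10).
T19 would need blue-code and C9 (Rule 1), but blue-code is never granted.
K16 would need L13 and ivory-clearance (Rule 8), but L13 is never granted.
blue-code would need K16 and violet-clearance (Rule 6), but K16 is never granted.
L13 would need K32 and blue-code (Rule 7), but blue-code is never granted.
violet-clearance: reached.
Reached: violet-clearance — 1 of the 5.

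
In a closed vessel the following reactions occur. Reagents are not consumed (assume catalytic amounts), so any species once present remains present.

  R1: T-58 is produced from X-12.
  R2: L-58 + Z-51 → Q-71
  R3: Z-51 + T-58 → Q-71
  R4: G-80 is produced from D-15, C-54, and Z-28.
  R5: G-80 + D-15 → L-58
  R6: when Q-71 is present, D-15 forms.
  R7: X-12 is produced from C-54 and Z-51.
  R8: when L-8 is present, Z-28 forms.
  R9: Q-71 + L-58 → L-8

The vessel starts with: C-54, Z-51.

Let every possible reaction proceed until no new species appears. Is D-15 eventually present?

Yes

C-54 and Z-51 present → X-12 forms (R7).
X-12 present → T-58 forms (R1).
Z-51 and T-58 present → Q-71 forms (R3).
Q-71 present → D-15 forms (R6).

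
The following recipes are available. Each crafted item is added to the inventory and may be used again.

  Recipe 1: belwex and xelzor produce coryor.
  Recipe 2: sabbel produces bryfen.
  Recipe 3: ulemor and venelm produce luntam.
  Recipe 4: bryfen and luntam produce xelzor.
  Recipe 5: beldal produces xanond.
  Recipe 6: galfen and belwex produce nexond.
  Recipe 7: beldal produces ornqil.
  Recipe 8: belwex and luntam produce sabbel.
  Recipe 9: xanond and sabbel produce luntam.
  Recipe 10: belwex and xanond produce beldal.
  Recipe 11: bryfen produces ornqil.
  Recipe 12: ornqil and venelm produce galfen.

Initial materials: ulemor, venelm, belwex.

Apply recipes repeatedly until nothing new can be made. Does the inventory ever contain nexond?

Yes

ulemor and venelm → luntam (Recipe 3).
belwex and luntam → sabbel (Recipe 8).
sabbel → bryfen (Recipe 2).
bryfen → ornqil (Recipe 11).
Using Recipe 12, ornqil and venelm make galfen.
Using Recipe 6, galfen and belwex make nexond.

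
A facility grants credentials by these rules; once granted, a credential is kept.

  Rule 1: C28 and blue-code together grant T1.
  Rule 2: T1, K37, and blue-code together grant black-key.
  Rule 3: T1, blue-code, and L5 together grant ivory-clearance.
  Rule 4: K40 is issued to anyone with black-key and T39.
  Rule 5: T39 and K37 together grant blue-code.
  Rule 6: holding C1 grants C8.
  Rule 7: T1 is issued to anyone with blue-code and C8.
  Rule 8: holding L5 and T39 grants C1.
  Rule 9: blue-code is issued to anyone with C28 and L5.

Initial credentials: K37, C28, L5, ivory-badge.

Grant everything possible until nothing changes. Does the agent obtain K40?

K40 would need black-key and T39 (Rule 4), but T39 is never granted.

No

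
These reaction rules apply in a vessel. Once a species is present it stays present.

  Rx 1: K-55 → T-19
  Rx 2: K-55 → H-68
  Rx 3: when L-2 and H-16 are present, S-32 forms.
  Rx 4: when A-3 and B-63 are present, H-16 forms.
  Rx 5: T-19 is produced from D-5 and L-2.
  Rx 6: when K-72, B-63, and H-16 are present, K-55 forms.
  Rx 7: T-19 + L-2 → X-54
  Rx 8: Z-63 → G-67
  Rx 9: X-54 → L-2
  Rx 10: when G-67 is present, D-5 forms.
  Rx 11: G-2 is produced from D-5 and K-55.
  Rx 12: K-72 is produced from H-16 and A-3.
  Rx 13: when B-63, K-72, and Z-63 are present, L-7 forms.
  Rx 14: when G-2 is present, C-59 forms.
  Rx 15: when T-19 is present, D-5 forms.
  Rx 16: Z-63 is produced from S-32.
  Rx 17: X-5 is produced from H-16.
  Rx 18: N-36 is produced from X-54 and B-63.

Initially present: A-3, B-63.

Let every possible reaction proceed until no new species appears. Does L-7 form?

No

L-7 would need B-63, K-72, and Z-63 (Rx 13), but Z-63 never forms.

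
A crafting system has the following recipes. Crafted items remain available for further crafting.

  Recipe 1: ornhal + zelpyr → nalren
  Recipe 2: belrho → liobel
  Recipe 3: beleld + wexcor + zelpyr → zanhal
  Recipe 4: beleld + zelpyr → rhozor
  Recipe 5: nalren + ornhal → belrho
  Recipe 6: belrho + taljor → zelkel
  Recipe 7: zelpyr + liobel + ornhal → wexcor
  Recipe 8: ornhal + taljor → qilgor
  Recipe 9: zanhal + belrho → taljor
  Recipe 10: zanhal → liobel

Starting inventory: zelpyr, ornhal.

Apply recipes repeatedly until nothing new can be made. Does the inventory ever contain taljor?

No

taljor would need zanhal and belrho (Recipe 9), but zanhal is never obtained.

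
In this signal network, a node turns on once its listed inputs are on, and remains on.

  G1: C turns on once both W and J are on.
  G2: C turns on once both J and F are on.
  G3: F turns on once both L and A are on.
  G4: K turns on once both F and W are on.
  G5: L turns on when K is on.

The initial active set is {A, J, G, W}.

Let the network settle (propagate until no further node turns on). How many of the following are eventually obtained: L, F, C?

1

W and J are on, so C turns on (G1).
L would need K (G5), but K never turns on.
F would need L and A (G3), but L never turns on.
C: reached.
Reached: C — 1 of the 3.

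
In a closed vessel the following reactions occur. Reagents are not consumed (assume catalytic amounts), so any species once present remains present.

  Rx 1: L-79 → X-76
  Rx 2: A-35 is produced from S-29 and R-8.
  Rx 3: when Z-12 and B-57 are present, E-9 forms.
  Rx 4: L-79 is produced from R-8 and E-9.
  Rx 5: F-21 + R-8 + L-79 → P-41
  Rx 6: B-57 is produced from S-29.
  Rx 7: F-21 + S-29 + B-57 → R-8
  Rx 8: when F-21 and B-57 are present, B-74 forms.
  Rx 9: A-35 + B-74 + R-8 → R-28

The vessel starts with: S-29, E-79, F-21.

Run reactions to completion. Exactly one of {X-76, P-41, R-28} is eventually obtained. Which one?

R-28

S-29 present → B-57 forms (Rx 6).
F-21, S-29, and B-57 present → R-8 forms (Rx 7).
F-21 and B-57 present → B-74 forms (Rx 8).
S-29 and R-8 present → A-35 forms (Rx 2).
A-35, B-74, and R-8 present → R-28 forms (Rx 9).
P-41 would need F-21, R-8, and L-79 (Rx 5), but L-79 never forms. X-76 would need L-79 (Rx 1), but L-79 never forms.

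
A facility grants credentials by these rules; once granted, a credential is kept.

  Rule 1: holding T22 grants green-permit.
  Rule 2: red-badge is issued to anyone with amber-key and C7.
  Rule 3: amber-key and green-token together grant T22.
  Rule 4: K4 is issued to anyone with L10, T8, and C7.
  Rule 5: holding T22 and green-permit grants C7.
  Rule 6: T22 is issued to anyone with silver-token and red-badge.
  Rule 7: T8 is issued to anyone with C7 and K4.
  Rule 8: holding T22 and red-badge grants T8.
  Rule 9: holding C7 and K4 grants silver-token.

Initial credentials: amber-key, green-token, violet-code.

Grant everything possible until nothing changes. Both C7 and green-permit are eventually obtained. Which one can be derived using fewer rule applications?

green-permit: Holding amber-key and green-token grants T22 (Rule 3). Holding T22 grants green-permit (Rule 1). [2 rule applications]
C7: Holding amber-key and green-token grants T22 (Rule 3). Holding T22 grants green-permit (Rule 1). Holding T22 and green-permit grants C7 (Rule 5). [3 rule applications]
green-permit needs fewer.

green-permit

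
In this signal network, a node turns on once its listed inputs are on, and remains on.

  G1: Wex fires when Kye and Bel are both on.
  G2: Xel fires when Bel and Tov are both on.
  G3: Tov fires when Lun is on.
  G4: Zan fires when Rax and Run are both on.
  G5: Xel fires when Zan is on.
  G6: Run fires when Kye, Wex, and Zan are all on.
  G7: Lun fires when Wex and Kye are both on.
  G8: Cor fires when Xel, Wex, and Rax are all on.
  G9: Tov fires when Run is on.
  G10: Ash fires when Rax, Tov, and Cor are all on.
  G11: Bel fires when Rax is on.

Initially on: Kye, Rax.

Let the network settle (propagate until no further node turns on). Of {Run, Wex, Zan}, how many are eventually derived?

Rax is on, so Bel fires (G11).
G1: Kye and Bel on → Wex on.
Run would need Kye, Wex, and Zan (G6), but Zan never turns on.
Wex: reached.
Zan would need Rax and Run (G4), but Run never turns on.
Reached: Wex — 1 of the 3.

1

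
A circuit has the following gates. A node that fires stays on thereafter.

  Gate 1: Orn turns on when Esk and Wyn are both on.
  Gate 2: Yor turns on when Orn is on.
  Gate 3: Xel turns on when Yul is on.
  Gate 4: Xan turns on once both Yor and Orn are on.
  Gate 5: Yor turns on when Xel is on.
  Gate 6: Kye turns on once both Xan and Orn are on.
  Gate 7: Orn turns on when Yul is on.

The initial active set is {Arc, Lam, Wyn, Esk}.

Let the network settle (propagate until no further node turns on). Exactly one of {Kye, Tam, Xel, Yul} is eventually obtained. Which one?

Kye

Esk and Wyn are on, so Orn turns on (Gate 1).
Gate 2: Orn on → Yor on.
Yor and Orn are on, so Xan turns on (Gate 4).
Gate 6: Xan and Orn on → Kye on.
No rule produces Tam, and it is not given. Xel would need Yul (Gate 3), but Yul never turns on. No rule produces Yul, and it is not given.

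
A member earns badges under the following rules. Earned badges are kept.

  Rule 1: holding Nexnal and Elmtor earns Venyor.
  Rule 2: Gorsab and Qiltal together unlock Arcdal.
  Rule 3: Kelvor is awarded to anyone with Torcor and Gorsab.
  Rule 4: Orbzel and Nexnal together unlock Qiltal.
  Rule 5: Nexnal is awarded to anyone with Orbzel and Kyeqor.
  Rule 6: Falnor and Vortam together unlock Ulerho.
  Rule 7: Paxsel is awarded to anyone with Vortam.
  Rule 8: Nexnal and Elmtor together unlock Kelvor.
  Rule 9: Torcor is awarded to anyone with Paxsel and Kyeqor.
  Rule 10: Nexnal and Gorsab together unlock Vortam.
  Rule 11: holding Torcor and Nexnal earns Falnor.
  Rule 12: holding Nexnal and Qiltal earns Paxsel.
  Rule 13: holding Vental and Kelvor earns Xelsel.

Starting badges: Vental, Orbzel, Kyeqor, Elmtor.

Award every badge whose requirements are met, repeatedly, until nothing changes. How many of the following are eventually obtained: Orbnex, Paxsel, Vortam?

With Orbzel and Kyeqor, Nexnal is earned (Rule 5).
With Orbzel and Nexnal, Qiltal is earned (Rule 4).
With Nexnal and Qiltal, Paxsel is earned (Rule 12).
No rule produces Orbnex, and it is not given.
Paxsel: reached.
Vortam would need Nexnal and Gorsab (Rule 10), but Gorsab is never earned.
Reached: Paxsel — 1 of the 3.

1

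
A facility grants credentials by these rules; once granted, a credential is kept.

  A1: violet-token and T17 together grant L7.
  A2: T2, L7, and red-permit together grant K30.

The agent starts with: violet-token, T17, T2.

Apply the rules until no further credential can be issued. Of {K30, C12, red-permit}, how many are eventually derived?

K30 would need T2, L7, and red-permit (A2), but red-permit is never granted.
No rule produces C12, and it is not given.
No rule produces red-permit, and it is not given.
None of the 3 are reached.

0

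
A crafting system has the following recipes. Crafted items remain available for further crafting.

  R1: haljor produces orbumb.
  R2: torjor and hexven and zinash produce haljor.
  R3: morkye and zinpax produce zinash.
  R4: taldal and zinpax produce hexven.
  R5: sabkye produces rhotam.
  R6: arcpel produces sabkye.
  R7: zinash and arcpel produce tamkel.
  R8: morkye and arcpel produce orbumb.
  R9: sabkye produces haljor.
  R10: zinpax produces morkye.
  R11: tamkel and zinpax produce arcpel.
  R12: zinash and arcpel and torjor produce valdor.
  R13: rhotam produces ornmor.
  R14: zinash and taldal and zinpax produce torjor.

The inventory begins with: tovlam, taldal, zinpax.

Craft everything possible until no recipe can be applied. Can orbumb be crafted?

Using R4, taldal and zinpax make hexven.
Using R10, zinpax makes morkye.
Using R3, morkye and zinpax make zinash.
zinash and taldal and zinpax → torjor (R14).
torjor and hexven and zinash → haljor (R2).
haljor → orbumb (R1).

Yes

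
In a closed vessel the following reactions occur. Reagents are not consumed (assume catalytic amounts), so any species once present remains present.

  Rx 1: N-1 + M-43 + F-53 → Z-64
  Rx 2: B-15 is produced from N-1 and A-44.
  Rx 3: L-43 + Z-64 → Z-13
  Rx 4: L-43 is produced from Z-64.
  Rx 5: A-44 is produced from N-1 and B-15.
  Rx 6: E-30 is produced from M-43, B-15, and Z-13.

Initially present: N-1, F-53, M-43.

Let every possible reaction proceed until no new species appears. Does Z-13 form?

Yes

N-1, M-43, and F-53 present → Z-64 forms (Rx 1).
Z-64 present → L-43 forms (Rx 4).
L-43 and Z-64 present → Z-13 forms (Rx 3).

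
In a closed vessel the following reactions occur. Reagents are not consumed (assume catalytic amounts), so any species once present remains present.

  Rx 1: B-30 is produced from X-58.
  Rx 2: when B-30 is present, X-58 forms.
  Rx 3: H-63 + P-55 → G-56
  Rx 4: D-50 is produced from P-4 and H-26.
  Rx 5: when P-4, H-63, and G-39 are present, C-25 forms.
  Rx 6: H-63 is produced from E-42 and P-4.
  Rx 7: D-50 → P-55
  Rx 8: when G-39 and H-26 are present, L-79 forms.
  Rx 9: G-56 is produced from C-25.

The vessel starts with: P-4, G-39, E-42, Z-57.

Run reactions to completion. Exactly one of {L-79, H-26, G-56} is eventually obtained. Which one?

E-42 and P-4 present → H-63 forms (Rx 6).
P-4, H-63, and G-39 present → C-25 forms (Rx 5).
C-25 present → G-56 forms (Rx 9).
L-79 would need G-39 and H-26 (Rx 8), but H-26 never forms. No rule produces H-26, and it is not given.

G-56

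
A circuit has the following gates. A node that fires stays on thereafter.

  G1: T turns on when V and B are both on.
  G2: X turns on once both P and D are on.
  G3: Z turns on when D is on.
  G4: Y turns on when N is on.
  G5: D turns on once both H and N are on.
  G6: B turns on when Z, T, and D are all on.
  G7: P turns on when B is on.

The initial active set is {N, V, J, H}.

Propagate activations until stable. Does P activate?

No

P would need B (G7), but B never turns on.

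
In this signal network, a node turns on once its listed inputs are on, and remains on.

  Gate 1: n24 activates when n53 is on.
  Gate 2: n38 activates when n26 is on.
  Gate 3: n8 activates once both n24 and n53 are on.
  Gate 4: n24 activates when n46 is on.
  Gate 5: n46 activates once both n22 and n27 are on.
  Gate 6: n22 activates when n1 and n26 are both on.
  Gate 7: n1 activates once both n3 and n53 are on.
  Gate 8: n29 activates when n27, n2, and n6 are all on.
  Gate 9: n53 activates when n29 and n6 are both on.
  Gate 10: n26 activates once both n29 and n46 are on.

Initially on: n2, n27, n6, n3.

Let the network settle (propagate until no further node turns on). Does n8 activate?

n27, n2, and n6 are on, so n29 activates (Gate 8).
n29 and n6 are on, so n53 activates (Gate 9).
n53 is on, so n24 activates (Gate 1).
n24 and n53 are on, so n8 activates (Gate 3).

Yes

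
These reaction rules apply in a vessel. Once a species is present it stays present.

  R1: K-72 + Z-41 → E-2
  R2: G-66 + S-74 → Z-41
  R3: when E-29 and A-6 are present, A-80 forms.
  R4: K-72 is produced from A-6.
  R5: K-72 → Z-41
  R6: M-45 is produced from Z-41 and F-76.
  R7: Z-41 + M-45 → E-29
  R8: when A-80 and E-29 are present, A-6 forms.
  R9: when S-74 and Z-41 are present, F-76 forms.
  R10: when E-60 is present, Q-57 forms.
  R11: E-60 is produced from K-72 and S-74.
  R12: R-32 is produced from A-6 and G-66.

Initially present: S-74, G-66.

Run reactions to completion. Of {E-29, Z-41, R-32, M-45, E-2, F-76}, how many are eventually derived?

4

G-66 and S-74 present → Z-41 forms (R2).
S-74 and Z-41 present → F-76 forms (R9).
Z-41 and F-76 present → M-45 forms (R6).
Z-41 and M-45 present → E-29 forms (R7).
E-29: reached.
Z-41: reached.
R-32 would need A-6 and G-66 (R12), but A-6 never forms.
M-45: reached.
E-2 would need K-72 and Z-41 (R1), but K-72 never forms.
F-76: reached.
Reached: E-29, Z-41, M-45, and F-76 — 4 of the 6.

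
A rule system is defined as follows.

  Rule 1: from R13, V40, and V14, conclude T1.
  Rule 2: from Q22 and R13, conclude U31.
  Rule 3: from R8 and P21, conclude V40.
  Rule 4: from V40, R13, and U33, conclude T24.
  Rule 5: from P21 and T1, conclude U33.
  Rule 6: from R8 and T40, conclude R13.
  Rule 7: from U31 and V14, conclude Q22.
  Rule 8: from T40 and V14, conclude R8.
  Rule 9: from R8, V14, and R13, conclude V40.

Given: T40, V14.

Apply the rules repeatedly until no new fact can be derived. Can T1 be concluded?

T40 and V14 hold, so R8 follows (Rule 8).
From R8 and T40, Rule 6 gives R13.
From R8, V14, and R13, Rule 9 gives V40.
From R13, V40, and V14, Rule 1 gives T1.

Yes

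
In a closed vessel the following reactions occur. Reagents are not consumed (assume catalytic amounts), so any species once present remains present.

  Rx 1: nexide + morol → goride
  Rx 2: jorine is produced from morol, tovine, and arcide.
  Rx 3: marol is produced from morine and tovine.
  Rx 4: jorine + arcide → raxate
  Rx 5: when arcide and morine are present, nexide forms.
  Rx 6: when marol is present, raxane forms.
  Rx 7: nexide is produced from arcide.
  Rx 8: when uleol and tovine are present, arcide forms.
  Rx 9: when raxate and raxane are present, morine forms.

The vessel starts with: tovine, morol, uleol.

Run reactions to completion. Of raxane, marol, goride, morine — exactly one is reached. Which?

goride

uleol and tovine present → arcide forms (Rx 8).
arcide present → nexide forms (Rx 7).
nexide and morol present → goride forms (Rx 1).
marol would need morine and tovine (Rx 3), but morine never forms. morine would need raxate and raxane (Rx 9), but raxane never forms. raxane would need marol (Rx 6), but marol never forms.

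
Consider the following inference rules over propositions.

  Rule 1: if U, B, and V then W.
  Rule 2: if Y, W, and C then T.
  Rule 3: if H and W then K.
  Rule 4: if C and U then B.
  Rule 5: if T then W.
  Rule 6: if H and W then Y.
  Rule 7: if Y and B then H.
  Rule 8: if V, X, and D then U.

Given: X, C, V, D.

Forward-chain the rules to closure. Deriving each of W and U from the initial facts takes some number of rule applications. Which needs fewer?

U

U: V, X, and D hold, so U follows (Rule 8). [1 rule application]
W: V, X, and D hold, so U follows (Rule 8). From C and U, Rule 4 gives B. From U, B, and V, Rule 1 gives W. [3 rule applications]
U needs fewer.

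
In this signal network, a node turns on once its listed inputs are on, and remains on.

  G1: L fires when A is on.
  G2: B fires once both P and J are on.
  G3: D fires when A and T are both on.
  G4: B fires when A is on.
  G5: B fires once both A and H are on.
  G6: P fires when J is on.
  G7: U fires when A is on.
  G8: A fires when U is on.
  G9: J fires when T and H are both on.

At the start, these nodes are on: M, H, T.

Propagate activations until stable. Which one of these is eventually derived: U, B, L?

G9: T and H on → J on.
J is on, so P fires (G6).
P and J are on, so B fires (G2).
L would need A (G1), but A never turns on. U would need A (G7), but A never turns on.

B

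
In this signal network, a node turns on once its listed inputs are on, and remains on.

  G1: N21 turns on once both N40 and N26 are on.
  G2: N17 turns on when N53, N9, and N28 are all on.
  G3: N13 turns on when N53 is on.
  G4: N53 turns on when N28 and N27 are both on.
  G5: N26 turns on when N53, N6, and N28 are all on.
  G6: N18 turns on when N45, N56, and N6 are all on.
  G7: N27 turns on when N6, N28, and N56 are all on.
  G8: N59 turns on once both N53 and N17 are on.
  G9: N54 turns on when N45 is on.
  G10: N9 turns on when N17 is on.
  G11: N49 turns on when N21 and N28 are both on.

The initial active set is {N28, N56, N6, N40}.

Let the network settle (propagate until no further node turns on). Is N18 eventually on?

No

N18 would need N45, N56, and N6 (G6), but N45 never turns on.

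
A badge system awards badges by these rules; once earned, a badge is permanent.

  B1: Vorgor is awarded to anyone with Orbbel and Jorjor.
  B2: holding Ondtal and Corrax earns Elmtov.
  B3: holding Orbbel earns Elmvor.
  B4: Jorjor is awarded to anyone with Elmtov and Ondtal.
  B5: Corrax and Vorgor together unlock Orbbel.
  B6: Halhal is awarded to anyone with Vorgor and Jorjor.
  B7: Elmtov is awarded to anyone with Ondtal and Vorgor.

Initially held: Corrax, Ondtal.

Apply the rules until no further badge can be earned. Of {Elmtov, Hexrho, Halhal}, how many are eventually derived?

With Ondtal and Corrax, Elmtov is earned (B2).
Elmtov: reached.
No rule produces Hexrho, and it is not given.
Halhal would need Vorgor and Jorjor (B6), but Vorgor is never earned.
Reached: Elmtov — 1 of the 3.

1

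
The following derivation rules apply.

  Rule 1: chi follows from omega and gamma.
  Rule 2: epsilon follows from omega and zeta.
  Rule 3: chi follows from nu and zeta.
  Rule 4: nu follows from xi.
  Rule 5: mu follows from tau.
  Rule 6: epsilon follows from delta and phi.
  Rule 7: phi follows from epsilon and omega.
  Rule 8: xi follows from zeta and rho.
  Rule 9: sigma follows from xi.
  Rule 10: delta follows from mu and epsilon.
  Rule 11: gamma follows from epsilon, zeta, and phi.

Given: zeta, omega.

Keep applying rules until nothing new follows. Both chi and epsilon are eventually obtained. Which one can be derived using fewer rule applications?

epsilon: From omega and zeta, Rule 2 gives epsilon. [1 rule application]
chi: omega and zeta hold, so epsilon follows (Rule 2). From epsilon and omega, Rule 7 gives phi. epsilon, zeta, and phi hold, so gamma follows (Rule 11). omega and gamma hold, so chi follows (Rule 1). [4 rule applications]
epsilon needs fewer.

epsilon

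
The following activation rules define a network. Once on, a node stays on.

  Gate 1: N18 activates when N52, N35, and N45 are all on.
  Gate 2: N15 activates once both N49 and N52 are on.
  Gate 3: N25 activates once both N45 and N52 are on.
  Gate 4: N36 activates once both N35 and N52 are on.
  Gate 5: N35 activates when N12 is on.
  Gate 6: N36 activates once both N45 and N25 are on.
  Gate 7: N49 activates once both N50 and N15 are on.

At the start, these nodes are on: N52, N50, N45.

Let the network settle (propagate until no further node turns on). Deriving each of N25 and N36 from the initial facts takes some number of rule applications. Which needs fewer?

N25: N45 and N52 are on, so N25 activates (Gate 3). [1 rule application]
N36: Gate 3: N45 and N52 on → N25 on. N45 and N25 are on, so N36 activates (Gate 6). [2 rule applications]
N25 needs fewer.

N25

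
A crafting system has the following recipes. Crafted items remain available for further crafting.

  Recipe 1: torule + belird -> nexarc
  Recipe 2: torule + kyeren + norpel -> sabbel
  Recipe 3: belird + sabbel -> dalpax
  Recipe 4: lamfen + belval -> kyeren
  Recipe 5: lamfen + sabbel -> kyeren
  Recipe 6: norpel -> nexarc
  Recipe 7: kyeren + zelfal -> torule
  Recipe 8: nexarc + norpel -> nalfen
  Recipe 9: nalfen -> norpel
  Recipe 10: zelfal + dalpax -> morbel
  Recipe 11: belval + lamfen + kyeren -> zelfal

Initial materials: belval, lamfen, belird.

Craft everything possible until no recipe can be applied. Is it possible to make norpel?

No

norpel would need nalfen (Recipe 9), but nalfen is never obtained.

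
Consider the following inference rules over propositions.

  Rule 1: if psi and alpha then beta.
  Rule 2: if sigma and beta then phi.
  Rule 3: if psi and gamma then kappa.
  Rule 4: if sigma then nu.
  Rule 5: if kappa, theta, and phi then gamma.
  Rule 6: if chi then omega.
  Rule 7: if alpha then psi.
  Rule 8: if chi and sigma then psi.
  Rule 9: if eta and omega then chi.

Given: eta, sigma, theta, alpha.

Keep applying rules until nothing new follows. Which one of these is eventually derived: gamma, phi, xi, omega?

From alpha, Rule 7 gives psi.
From psi and alpha, Rule 1 gives beta.
From sigma and beta, Rule 2 gives phi.
omega would need chi (Rule 6), but chi is never established. No rule produces xi, and it is not given. gamma would need kappa, theta, and phi (Rule 5), but kappa is never established.

phi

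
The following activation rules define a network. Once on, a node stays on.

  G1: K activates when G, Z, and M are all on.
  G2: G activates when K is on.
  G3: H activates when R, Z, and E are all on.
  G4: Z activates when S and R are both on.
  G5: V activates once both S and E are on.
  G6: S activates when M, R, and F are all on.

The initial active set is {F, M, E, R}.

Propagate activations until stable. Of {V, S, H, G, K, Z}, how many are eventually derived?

4

M, R, and F are on, so S activates (G6).
S and E are on, so V activates (G5).
S and R are on, so Z activates (G4).
G3: R, Z, and E on → H on.
V: reached.
S: reached.
H: reached.
G would need K (G2), but K never turns on.
K would need G, Z, and M (G1), but G never turns on.
Z: reached.
Reached: V, S, H, and Z — 4 of the 6.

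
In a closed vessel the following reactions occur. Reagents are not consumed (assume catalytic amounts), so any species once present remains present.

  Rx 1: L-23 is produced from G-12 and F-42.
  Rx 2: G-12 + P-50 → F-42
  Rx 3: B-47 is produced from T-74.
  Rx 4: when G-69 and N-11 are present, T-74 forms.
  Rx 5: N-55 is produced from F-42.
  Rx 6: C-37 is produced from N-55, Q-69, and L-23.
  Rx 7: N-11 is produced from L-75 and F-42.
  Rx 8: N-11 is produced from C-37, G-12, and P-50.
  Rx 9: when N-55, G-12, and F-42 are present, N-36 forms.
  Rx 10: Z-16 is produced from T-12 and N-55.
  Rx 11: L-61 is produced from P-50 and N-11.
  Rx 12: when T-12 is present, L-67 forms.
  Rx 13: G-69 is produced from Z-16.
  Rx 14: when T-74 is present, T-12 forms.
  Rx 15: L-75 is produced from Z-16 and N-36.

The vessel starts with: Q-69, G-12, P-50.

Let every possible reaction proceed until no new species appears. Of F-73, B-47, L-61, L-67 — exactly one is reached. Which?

G-12 and P-50 present → F-42 forms (Rx 2).
G-12 and F-42 present → L-23 forms (Rx 1).
F-42 present → N-55 forms (Rx 5).
N-55, Q-69, and L-23 present → C-37 forms (Rx 6).
C-37, G-12, and P-50 present → N-11 forms (Rx 8).
P-50 and N-11 present → L-61 forms (Rx 11).
B-47 would need T-74 (Rx 3), but T-74 never forms. L-67 would need T-12 (Rx 12), but T-12 never forms. No rule produces F-73, and it is not given.

L-61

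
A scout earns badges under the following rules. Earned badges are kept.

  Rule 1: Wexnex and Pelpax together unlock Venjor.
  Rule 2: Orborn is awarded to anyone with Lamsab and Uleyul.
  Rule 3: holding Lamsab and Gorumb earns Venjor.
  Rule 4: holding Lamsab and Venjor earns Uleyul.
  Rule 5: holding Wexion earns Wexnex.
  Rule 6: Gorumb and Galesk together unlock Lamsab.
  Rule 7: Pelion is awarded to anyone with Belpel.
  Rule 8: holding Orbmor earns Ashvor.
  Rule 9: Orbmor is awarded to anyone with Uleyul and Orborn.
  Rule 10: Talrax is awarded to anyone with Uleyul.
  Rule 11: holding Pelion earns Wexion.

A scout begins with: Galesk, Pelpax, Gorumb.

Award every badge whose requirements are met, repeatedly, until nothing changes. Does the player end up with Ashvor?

With Gorumb and Galesk, Lamsab is earned (Rule 6).
With Lamsab and Gorumb, Venjor is earned (Rule 3).
With Lamsab and Venjor, Uleyul is earned (Rule 4).
With Lamsab and Uleyul, Orborn is earned (Rule 2).
With Uleyul and Orborn, Orbmor is earned (Rule 9).
With Orbmor, Ashvor is earned (Rule 8).

Yes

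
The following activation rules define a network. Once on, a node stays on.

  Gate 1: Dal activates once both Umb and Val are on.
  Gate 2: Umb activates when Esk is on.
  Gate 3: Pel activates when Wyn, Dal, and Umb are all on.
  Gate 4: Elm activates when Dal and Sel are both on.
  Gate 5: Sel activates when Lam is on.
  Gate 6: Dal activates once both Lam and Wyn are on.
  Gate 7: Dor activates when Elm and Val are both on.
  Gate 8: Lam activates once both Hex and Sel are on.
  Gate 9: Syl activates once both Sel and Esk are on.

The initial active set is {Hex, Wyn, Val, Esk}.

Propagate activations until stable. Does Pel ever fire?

Yes

Esk is on, so Umb activates (Gate 2).
Umb and Val are on, so Dal activates (Gate 1).
Gate 3: Wyn, Dal, and Umb on → Pel on.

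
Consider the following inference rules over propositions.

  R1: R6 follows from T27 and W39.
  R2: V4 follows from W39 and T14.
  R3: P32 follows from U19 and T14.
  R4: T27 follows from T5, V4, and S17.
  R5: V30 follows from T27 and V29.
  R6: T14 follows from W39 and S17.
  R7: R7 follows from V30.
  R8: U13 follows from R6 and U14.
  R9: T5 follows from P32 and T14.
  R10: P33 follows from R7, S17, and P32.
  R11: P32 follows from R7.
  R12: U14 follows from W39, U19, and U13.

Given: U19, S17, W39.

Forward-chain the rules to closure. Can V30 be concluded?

V30 would need T27 and V29 (R5), but V29 is never established.

No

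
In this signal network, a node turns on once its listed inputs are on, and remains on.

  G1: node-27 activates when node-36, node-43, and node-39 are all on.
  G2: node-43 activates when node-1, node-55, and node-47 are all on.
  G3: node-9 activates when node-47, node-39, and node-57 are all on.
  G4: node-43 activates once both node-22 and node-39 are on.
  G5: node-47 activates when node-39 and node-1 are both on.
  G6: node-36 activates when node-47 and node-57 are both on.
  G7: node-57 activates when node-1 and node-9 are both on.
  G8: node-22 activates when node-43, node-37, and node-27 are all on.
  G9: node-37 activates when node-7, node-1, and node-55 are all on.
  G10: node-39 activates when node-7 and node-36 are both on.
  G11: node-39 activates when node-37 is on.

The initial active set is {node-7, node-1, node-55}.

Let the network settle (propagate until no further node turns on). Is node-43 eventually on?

G9: node-7, node-1, and node-55 on → node-37 on.
G11: node-37 on → node-39 on.
G5: node-39 and node-1 on → node-47 on.
G2: node-1, node-55, and node-47 on → node-43 on.

Yes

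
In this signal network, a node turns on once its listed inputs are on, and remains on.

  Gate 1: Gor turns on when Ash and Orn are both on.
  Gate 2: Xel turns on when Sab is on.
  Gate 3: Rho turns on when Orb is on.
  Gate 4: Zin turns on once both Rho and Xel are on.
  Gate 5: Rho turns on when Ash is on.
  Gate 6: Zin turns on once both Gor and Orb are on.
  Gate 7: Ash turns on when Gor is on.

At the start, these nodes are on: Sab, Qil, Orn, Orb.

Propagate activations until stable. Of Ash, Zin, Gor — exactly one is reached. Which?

Gate 2: Sab on → Xel on.
Orb is on, so Rho turns on (Gate 3).
Rho and Xel are on, so Zin turns on (Gate 4).
Ash would need Gor (Gate 7), but Gor never turns on. Gor would need Ash and Orn (Gate 1), but Ash never turns on.

Zin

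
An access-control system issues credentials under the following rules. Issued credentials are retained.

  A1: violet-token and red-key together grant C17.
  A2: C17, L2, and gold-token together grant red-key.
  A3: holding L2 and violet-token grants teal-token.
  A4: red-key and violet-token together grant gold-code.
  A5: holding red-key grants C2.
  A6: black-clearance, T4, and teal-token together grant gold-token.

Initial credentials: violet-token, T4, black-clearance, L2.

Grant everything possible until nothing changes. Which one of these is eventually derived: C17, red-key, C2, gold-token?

gold-token

Holding L2 and violet-token grants teal-token (A3).
Holding black-clearance, T4, and teal-token grants gold-token (A6).
red-key would need C17, L2, and gold-token (A2), but C17 is never granted. C2 would need red-key (A5), but red-key is never granted. C17 would need violet-token and red-key (A1), but red-key is never granted.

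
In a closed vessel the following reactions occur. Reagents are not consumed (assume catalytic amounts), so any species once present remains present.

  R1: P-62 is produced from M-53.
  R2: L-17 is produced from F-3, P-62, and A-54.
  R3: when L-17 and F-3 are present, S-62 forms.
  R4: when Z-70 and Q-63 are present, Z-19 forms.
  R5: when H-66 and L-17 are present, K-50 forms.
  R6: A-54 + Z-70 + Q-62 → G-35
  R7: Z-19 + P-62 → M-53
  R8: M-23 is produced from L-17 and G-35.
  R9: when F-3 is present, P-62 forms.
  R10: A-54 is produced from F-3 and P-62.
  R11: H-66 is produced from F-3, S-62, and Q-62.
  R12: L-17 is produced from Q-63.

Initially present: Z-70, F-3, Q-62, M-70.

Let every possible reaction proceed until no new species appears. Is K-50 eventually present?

F-3 present → P-62 forms (R9).
F-3 and P-62 present → A-54 forms (R10).
F-3, P-62, and A-54 present → L-17 forms (R2).
L-17 and F-3 present → S-62 forms (R3).
F-3, S-62, and Q-62 present → H-66 forms (R11).
H-66 and L-17 present → K-50 forms (R5).

Yes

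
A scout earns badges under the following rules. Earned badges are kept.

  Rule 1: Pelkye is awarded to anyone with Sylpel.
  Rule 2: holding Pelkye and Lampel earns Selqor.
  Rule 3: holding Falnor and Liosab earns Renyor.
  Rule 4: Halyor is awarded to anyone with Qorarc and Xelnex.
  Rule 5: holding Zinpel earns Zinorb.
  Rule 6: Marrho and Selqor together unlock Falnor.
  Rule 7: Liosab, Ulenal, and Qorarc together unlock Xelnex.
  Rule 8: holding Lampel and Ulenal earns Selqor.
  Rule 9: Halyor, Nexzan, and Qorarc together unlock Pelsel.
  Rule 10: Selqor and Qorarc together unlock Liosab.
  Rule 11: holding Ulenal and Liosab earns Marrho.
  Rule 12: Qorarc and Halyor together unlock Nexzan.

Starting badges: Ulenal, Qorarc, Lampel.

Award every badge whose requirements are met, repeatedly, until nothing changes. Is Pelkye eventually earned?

No

Pelkye would need Sylpel (Rule 1), but Sylpel is never earned.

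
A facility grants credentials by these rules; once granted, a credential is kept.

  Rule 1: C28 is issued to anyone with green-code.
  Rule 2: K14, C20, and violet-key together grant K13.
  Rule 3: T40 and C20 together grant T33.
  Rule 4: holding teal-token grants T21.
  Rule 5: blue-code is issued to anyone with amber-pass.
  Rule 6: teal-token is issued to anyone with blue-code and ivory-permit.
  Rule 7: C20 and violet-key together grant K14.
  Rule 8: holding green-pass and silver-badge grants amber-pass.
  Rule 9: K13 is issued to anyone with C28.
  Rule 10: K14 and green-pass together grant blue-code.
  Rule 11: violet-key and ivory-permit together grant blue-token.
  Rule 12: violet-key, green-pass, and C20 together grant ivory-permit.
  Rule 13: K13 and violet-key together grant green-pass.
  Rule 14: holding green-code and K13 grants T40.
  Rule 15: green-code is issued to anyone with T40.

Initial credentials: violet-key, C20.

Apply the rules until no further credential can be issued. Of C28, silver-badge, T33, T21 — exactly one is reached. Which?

T21

Holding C20 and violet-key grants K14 (Rule 7).
Holding K14, C20, and violet-key grants K13 (Rule 2).
Holding K13 and violet-key grants green-pass (Rule 13).
Holding K14 and green-pass grants blue-code (Rule 10).
Holding violet-key, green-pass, and C20 grants ivory-permit (Rule 12).
Holding blue-code and ivory-permit grants teal-token (Rule 6).
Holding teal-token grants T21 (Rule 4).
No rule produces silver-badge, and it is not given. T33 would need T40 and C20 (Rule 3), but T40 is never granted. C28 would need green-code (Rule 1), but green-code is never granted.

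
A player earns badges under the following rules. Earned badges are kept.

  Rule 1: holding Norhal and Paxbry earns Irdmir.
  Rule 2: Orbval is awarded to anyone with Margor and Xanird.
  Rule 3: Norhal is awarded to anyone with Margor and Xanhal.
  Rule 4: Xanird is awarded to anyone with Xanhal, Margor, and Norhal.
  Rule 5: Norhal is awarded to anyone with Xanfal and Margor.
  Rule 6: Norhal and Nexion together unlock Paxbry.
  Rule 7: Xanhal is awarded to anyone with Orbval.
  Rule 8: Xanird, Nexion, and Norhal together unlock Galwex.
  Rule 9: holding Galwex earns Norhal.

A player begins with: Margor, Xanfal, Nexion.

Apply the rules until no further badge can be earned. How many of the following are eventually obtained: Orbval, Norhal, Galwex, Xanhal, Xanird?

1

With Xanfal and Margor, Norhal is earned (Rule 5).
Orbval would need Margor and Xanird (Rule 2), but Xanird is never earned.
Norhal: reached.
Galwex would need Xanird, Nexion, and Norhal (Rule 8), but Xanird is never earned.
Xanhal would need Orbval (Rule 7), but Orbval is never earned.
Xanird would need Xanhal, Margor, and Norhal (Rule 4), but Xanhal is never earned.
Reached: Norhal — 1 of the 5.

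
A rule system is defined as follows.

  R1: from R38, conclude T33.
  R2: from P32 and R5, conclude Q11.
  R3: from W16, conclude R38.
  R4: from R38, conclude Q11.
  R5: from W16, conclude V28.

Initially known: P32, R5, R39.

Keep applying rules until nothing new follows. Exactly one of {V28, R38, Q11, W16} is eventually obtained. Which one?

From P32 and R5, R2 gives Q11.
R38 would need W16 (R3), but W16 is never established. V28 would need W16 (R5), but W16 is never established. No rule produces W16, and it is not given.

Q11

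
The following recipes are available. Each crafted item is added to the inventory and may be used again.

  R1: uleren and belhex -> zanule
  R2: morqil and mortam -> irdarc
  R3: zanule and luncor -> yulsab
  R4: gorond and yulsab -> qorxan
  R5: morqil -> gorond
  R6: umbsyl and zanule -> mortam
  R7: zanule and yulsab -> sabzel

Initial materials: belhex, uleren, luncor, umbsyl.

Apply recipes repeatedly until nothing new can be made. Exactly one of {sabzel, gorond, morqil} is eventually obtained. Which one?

Using R1, uleren and belhex make zanule.
Using R3, zanule and luncor make yulsab.
zanule and yulsab -> sabzel (R7).
No rule produces morqil, and it is not given. gorond would need morqil (R5), but morqil is never obtained.

sabzel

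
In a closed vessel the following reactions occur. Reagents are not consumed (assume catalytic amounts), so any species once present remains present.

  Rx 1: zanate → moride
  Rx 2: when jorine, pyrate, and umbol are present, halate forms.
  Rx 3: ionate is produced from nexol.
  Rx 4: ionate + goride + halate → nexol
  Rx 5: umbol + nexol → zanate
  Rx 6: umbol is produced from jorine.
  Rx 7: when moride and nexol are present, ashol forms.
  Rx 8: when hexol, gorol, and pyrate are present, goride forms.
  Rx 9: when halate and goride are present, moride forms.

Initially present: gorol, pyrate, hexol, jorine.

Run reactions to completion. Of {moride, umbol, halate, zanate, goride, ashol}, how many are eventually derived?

4

jorine present → umbol forms (Rx 6).
hexol, gorol, and pyrate present → goride forms (Rx 8).
jorine, pyrate, and umbol present → halate forms (Rx 2).
halate and goride present → moride forms (Rx 9).
moride: reached.
umbol: reached.
halate: reached.
zanate would need umbol and nexol (Rx 5), but nexol never forms.
goride: reached.
ashol would need moride and nexol (Rx 7), but nexol never forms.
Reached: moride, umbol, halate, and goride — 4 of the 6.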